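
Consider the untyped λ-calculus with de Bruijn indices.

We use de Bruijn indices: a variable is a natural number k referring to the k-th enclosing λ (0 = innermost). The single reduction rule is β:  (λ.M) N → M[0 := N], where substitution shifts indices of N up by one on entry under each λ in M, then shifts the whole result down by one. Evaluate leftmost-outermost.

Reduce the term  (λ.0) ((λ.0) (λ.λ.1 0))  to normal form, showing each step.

  start: (λ.0) ((λ.0) (λ.λ.1 0))
  →1  (λ.0) (λ.λ.1 0)
  →2  λ.λ.1 0

Answer: normal form = λ.λ.1 0  (in 2 steps)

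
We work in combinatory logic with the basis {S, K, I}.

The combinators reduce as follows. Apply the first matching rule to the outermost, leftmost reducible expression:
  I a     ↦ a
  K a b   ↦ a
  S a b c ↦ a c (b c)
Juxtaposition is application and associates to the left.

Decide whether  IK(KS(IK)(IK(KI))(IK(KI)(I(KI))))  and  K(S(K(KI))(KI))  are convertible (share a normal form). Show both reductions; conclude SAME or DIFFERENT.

Answer: SAME — A ⇓ K(S(K(KI))(KI)), B ⇓ K(S(K(KI))(KI))

Reduction:
Term A:
  start: IK(KS(IK)(IK(KI))(IK(KI)(I(KI))))
  →1  K(KS(IK)(IK(KI))(IK(KI)(I(KI))))
  →2  K(S(IK(KI))(IK(KI)(I(KI))))
  →3  K(S(K(KI))(IK(KI)(I(KI))))
  →4  K(S(K(KI))(K(KI)(I(KI))))
  →5  K(S(K(KI))(KI))

Term B:
  start: K(S(K(KI))(KI))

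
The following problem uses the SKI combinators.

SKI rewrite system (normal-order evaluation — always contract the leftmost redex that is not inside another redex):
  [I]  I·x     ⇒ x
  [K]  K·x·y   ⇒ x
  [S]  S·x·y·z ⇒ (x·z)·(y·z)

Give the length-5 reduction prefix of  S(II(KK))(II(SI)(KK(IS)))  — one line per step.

  start: S(II(KK))(II(SI)(KK(IS)))
  step 1: S(I(KK))(II(SI)(KK(IS)))
  step 2: S(KK)(II(SI)(KK(IS)))
  step 3: S(KK)(I(SI)(KK(IS)))
  step 4: S(KK)(SI(KK(IS)))
  step 5: S(KK)(SIK)

Answer: after 5 steps: S(KK)(SIK)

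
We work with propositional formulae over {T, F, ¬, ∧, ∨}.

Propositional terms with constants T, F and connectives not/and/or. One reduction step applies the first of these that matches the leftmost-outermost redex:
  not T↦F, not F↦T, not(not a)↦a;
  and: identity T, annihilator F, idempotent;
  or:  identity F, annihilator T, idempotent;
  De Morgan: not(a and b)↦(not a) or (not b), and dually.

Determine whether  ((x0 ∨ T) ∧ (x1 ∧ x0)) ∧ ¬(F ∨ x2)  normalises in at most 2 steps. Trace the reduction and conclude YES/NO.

  start: ((x0 ∨ T) ∧ (x1 ∧ x0)) ∧ ¬(F ∨ x2)
  step 1: (T ∧ (x1 ∧ x0)) ∧ ¬(F ∨ x2)
  step 2: (x1 ∧ x0) ∧ ¬(F ∨ x2)

Answer: NO — after 2 steps the term is (x1 ∧ x0) ∧ ¬(F ∨ x2), not yet normal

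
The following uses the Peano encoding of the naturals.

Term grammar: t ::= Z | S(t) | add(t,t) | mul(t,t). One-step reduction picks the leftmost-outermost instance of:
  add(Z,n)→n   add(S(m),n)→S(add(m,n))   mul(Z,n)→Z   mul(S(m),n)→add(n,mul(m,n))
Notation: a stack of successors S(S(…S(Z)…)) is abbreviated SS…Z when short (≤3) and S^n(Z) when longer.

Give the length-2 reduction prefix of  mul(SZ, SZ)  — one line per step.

  start: mul(SZ, SZ)
  step 1: add(SZ, mul(Z, SZ))
  step 2: S(add(Z, mul(Z, SZ)))

Answer: after 2 steps: S(add(Z, mul(Z, SZ)))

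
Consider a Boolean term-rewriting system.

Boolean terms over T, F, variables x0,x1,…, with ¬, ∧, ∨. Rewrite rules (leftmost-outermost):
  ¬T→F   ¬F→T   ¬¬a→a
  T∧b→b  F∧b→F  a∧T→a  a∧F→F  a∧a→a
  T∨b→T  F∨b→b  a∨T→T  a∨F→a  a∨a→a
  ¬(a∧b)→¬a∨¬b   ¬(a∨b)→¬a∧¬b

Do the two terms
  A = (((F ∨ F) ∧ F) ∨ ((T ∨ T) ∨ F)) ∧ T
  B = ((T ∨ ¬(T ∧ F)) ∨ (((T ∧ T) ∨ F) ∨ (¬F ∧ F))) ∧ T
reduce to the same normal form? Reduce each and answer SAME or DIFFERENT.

Answer: SAME — A ⇓ T, B ⇓ T

Reduction:
Term A:
  start: (((F ∨ F) ∧ F) ∨ ((T ∨ T) ∨ F)) ∧ T
  →1  ((F ∨ F) ∧ F) ∨ ((T ∨ T) ∨ F)
  →2  F ∨ ((T ∨ T) ∨ F)
  →3  (T ∨ T) ∨ F
  →4  T ∨ T
  →5  T

Term B:
  start: ((T ∨ ¬(T ∧ F)) ∨ (((T ∧ T) ∨ F) ∨ (¬F ∧ F))) ∧ T
  →1  (T ∨ ¬(T ∧ F)) ∨ (((T ∧ T) ∨ F) ∨ (¬F ∧ F))
  →2  T ∨ (((T ∧ T) ∨ F) ∨ (¬F ∧ F))
  →3  T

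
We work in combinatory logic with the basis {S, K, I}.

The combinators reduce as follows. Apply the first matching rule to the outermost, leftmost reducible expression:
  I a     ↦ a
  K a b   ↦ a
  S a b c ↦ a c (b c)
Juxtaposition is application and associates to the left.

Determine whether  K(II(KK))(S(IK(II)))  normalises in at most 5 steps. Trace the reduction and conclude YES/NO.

  start: K(II(KK))(S(IK(II)))
  step 1: II(KK)
  step 2: I(KK)
  step 3: KK

Answer: YES — reaches normal form KK in 3 ≤ 5 steps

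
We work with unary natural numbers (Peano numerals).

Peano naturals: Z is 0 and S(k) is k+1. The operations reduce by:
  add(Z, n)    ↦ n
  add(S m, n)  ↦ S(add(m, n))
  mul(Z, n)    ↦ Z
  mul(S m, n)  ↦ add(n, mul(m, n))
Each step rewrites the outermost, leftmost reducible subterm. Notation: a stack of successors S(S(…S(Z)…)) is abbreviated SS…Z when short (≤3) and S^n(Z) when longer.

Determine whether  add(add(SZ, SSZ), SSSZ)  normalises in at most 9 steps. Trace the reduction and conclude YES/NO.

Answer: YES — reaches normal form S^6(Z) in 6 ≤ 9 steps

Derivation:
  start: add(add(SZ, SSZ), SSSZ)
  [1] add(S(add(Z, SSZ)), SSSZ)
  [2] S(add(add(Z, SSZ), SSSZ))
  [3] S(add(SSZ, SSSZ))
  [4] S(S(add(SZ, SSSZ)))
  [5] S(S(S(add(Z, SSSZ))))
  [6] S^6(Z)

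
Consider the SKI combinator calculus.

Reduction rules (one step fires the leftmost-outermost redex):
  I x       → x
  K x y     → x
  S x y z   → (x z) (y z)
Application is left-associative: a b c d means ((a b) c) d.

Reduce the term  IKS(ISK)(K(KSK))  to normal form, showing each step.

  start: IKS(ISK)(K(KSK))
  →1  KS(ISK)(K(KSK))
  →2  S(K(KSK))
  →3  S(KS)

Answer: normal form = S(KS)  (in 3 steps)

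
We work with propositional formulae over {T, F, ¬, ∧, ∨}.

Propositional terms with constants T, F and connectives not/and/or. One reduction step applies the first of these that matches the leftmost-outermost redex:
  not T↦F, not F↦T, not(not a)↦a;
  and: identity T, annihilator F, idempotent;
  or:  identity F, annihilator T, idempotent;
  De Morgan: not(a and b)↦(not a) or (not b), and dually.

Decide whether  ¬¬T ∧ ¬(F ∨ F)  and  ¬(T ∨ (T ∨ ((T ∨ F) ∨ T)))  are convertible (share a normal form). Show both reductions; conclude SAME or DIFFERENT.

Answer: DIFFERENT — A ⇓ T, B ⇓ F

Working:
Term A:
  start: ¬¬T ∧ ¬(F ∨ F)
  →1  T ∧ ¬(F ∨ F)
  →2  ¬(F ∨ F)
  →3  ¬F ∧ ¬F
  →4  ¬F
  →5  T

Term B:
  start: ¬(T ∨ (T ∨ ((T ∨ F) ∨ T)))
  →1  ¬T ∧ ¬(T ∨ ((T ∨ F) ∨ T))
  →2  F ∧ ¬(T ∨ ((T ∨ F) ∨ T))
  →3  F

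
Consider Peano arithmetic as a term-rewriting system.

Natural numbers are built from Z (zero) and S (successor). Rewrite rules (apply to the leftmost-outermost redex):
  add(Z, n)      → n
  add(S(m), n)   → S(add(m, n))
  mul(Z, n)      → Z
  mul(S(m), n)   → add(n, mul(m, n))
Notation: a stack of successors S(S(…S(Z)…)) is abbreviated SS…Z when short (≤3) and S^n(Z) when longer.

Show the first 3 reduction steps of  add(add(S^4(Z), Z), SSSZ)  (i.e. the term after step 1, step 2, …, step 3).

Answer: after 3 steps: S(add(S(add(SSZ, Z)), SSSZ))

Derivation:
  start: add(add(S^4(Z), Z), SSSZ)
  step 1: add(S(add(SSSZ, Z)), SSSZ)
  step 2: S(add(add(SSSZ, Z), SSSZ))
  step 3: S(add(S(add(SSZ, Z)), SSSZ))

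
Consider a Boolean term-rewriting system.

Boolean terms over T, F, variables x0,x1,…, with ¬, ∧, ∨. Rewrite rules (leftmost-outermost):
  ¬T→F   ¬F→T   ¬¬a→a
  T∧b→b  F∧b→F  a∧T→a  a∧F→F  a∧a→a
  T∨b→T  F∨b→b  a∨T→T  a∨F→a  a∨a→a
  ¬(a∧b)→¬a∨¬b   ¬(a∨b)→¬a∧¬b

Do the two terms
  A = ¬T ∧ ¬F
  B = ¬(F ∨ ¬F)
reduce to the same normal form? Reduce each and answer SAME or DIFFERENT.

Term A:
  start: ¬T ∧ ¬F
  →1  F ∧ ¬F
  →2  F

Term B:
  start: ¬(F ∨ ¬F)
  →1  ¬F ∧ ¬¬F
  →2  T ∧ ¬¬F
  →3  ¬¬F
  →4  F

Answer: SAME — A ⇓ F, B ⇓ F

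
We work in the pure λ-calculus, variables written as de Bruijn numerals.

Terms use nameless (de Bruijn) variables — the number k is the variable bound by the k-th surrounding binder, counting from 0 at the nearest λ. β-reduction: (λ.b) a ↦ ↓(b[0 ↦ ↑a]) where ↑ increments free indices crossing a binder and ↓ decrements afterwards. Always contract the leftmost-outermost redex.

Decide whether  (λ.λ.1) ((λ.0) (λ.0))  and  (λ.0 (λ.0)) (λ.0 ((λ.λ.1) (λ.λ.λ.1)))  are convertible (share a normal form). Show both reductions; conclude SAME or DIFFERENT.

Term A:
  start: (λ.λ.1) ((λ.0) (λ.0))
  step 1: λ.(λ.0) (λ.0)
  step 2: λ.λ.0

Term B:
  start: (λ.0 (λ.0)) (λ.0 ((λ.λ.1) (λ.λ.λ.1)))
  step 1: (λ.0 ((λ.λ.1) (λ.λ.λ.1))) (λ.0)
  step 2: (λ.0) ((λ.λ.1) (λ.λ.λ.1))
  step 3: (λ.λ.1) (λ.λ.λ.1)
  step 4: λ.λ.λ.λ.1

Answer: DIFFERENT — A ⇓ λ.λ.0, B ⇓ λ.λ.λ.λ.1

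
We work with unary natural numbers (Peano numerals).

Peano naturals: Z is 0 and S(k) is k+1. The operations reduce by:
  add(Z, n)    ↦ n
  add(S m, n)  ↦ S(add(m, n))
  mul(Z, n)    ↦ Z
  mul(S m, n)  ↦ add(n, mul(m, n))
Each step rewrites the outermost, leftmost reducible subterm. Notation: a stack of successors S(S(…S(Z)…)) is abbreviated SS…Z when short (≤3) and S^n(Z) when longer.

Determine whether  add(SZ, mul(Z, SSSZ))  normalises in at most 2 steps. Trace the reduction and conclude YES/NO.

  start: add(SZ, mul(Z, SSSZ))
  [1] S(add(Z, mul(Z, SSSZ)))
  [2] S(mul(Z, SSSZ))

Answer: NO — after 2 steps the term is S(mul(Z, SSSZ)), not yet normal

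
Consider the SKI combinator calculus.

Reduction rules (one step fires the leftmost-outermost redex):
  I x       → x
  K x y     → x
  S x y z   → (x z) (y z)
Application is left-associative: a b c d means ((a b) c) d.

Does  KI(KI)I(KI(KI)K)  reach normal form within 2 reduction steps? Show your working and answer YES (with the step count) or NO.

Answer: NO — after 2 steps the term is I(KI(KI)K), not yet normal

Reduction:
  start: KI(KI)I(KI(KI)K)
  →1  II(KI(KI)K)
  →2  I(KI(KI)K)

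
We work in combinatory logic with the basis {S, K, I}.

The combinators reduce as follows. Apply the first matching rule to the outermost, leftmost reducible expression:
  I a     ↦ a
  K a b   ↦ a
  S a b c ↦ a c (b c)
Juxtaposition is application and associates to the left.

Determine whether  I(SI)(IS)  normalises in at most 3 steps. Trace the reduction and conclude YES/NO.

  start: I(SI)(IS)
  →1  SI(IS)
  →2  SIS

Answer: YES — reaches normal form SIS in 2 ≤ 3 steps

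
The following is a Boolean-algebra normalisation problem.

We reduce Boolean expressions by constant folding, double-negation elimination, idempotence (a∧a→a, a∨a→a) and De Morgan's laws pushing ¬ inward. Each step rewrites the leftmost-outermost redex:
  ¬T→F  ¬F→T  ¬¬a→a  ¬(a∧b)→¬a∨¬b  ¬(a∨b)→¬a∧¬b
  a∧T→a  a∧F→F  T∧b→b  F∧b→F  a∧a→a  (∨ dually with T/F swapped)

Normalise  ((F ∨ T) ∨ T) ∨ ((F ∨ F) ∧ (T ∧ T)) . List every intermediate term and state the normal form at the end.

  start: ((F ∨ T) ∨ T) ∨ ((F ∨ F) ∧ (T ∧ T))
  [1] T ∨ ((F ∨ F) ∧ (T ∧ T))
  [2] T

Answer: normal form = T  (in 2 steps)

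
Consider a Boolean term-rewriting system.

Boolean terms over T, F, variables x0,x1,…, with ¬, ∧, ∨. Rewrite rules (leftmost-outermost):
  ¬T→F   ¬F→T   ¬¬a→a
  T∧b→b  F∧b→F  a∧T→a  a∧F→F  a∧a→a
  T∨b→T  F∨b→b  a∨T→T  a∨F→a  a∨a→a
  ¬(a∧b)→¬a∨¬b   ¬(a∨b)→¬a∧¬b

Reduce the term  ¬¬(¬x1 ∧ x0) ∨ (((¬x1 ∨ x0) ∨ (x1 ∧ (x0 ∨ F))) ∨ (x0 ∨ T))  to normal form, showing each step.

Answer: normal form = T  (in 5 steps)

Derivation:
  start: ¬¬(¬x1 ∧ x0) ∨ (((¬x1 ∨ x0) ∨ (x1 ∧ (x0 ∨ F))) ∨ (x0 ∨ T))
  step 1: (¬x1 ∧ x0) ∨ (((¬x1 ∨ x0) ∨ (x1 ∧ (x0 ∨ F))) ∨ (x0 ∨ T))
  step 2: (¬x1 ∧ x0) ∨ (((¬x1 ∨ x0) ∨ (x1 ∧ x0)) ∨ (x0 ∨ T))
  step 3: (¬x1 ∧ x0) ∨ (((¬x1 ∨ x0) ∨ (x1 ∧ x0)) ∨ T)
  step 4: (¬x1 ∧ x0) ∨ T
  step 5: T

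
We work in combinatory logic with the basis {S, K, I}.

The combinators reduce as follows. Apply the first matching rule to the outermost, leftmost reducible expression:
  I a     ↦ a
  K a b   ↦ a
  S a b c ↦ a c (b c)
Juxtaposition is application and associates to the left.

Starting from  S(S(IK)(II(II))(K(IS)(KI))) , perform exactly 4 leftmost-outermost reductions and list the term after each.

Answer: after 4 steps: S(IS)

Derivation:
  start: S(S(IK)(II(II))(K(IS)(KI)))
  →1  S(IK(K(IS)(KI))(II(II)(K(IS)(KI))))
  →2  S(K(K(IS)(KI))(II(II)(K(IS)(KI))))
  →3  S(K(IS)(KI))
  →4  S(IS)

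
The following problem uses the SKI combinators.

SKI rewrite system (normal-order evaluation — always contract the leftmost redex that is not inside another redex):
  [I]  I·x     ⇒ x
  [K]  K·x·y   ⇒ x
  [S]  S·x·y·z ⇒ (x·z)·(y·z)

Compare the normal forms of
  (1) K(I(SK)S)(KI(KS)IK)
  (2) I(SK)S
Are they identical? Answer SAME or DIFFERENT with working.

Answer: SAME — A ⇓ SKS, B ⇓ SKS

Derivation:
Term A:
  start: K(I(SK)S)(KI(KS)IK)
  step 1: I(SK)S
  step 2: SKS

Term B:
  start: I(SK)S
  step 1: SKS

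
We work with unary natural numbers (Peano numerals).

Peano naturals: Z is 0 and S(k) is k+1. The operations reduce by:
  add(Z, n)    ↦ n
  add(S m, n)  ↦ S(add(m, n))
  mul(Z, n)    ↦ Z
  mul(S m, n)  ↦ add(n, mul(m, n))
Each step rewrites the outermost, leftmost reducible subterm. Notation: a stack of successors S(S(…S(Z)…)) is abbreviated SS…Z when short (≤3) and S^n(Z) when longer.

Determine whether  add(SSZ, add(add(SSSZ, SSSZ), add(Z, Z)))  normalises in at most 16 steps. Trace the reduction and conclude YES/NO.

  start: add(SSZ, add(add(SSSZ, SSSZ), add(Z, Z)))
  [1] S(add(SZ, add(add(SSSZ, SSSZ), add(Z, Z))))
  [2] S(S(add(Z, add(add(SSSZ, SSSZ), add(Z, Z)))))
  [3] S(S(add(add(SSSZ, SSSZ), add(Z, Z))))
  [4] S(S(add(S(add(SSZ, SSSZ)), add(Z, Z))))
  [5] S(S(S(add(add(SSZ, SSSZ), add(Z, Z)))))
  [6] S(S(S(add(S(add(SZ, SSSZ)), add(Z, Z)))))
  [7] S(S(S(S(add(add(SZ, SSSZ), add(Z, Z))))))
  [8] S(S(S(S(add(S(add(Z, SSSZ)), add(Z, Z))))))
  [9] S(S(S(S(S(add(add(Z, SSSZ), add(Z, Z)))))))
  [10] S(S(S(S(S(add(SSSZ, add(Z, Z)))))))
  [11] S(S(S(S(S(S(add(SSZ, add(Z, Z))))))))
  [12] S(S(S(S(S(S(S(add(SZ, add(Z, Z)))))))))
  [13] S(S(S(S(S(S(S(S(add(Z, add(Z, Z))))))))))
  [14] S(S(S(S(S(S(S(S(add(Z, Z)))))))))
  [15] S^8(Z)

Answer: YES — reaches normal form S^8(Z) in 15 ≤ 16 steps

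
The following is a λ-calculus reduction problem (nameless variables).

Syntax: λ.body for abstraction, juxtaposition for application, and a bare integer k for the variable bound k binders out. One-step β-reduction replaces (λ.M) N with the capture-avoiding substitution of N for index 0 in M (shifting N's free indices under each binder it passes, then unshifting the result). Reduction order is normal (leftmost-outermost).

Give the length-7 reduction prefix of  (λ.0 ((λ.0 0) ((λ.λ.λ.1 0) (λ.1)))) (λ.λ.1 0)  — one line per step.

  start: (λ.0 ((λ.0 0) ((λ.λ.λ.1 0) (λ.1)))) (λ.λ.1 0)
  step 1: (λ.λ.1 0) ((λ.0 0) ((λ.λ.λ.1 0) (λ.λ.λ.1 0)))
  step 2: λ.(λ.0 0) ((λ.λ.λ.1 0) (λ.λ.λ.1 0)) 0
  step 3: λ.(λ.λ.λ.1 0) (λ.λ.λ.1 0) ((λ.λ.λ.1 0) (λ.λ.λ.1 0)) 0
  step 4: λ.(λ.λ.1 0) ((λ.λ.λ.1 0) (λ.λ.λ.1 0)) 0
  step 5: λ.(λ.(λ.λ.λ.1 0) (λ.λ.λ.1 0) 0) 0
  step 6: λ.(λ.λ.λ.1 0) (λ.λ.λ.1 0) 0
  step 7: λ.(λ.λ.1 0) 0

Answer: after 7 steps: λ.(λ.λ.1 0) 0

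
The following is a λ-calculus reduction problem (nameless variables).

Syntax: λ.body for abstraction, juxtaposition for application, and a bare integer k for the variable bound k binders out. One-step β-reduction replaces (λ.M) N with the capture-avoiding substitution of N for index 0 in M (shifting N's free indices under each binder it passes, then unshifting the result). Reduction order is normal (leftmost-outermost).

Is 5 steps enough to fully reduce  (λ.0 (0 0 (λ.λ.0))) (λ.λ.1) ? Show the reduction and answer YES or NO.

Answer: YES — reaches normal form λ.λ.λ.1 in 4 ≤ 5 steps

Reduction:
  start: (λ.0 (0 0 (λ.λ.0))) (λ.λ.1)
  →1  (λ.λ.1) ((λ.λ.1) (λ.λ.1) (λ.λ.0))
  →2  λ.(λ.λ.1) (λ.λ.1) (λ.λ.0)
  →3  λ.(λ.λ.λ.1) (λ.λ.0)
  →4  λ.λ.λ.1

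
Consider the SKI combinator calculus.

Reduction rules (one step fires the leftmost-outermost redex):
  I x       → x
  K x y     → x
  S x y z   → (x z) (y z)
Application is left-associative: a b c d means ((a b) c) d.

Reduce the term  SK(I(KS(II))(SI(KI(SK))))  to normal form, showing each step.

  start: SK(I(KS(II))(SI(KI(SK))))
  →1  SK(KS(II)(SI(KI(SK))))
  →2  SK(S(SI(KI(SK))))
  →3  SK(S(SII))

Answer: normal form = SK(S(SII))  (in 3 steps)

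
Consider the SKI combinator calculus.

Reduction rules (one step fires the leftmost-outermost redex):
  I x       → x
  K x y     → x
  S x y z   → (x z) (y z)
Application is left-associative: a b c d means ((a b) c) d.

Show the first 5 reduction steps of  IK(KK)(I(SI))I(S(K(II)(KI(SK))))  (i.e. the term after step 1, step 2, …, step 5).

  start: IK(KK)(I(SI))I(S(K(II)(KI(SK))))
  step 1: K(KK)(I(SI))I(S(K(II)(KI(SK))))
  step 2: KKI(S(K(II)(KI(SK))))
  step 3: K(S(K(II)(KI(SK))))
  step 4: K(S(II))
  step 5: K(SI)

Answer: after 5 steps: K(SI)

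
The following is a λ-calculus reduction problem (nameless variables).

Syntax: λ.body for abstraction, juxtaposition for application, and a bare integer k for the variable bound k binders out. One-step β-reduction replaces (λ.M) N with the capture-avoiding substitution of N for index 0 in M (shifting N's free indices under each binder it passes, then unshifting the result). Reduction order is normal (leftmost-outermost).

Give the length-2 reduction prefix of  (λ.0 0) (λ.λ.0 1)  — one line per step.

  start: (λ.0 0) (λ.λ.0 1)
  [1] (λ.λ.0 1) (λ.λ.0 1)
  [2] λ.0 (λ.λ.0 1)

Answer: after 2 steps: λ.0 (λ.λ.0 1)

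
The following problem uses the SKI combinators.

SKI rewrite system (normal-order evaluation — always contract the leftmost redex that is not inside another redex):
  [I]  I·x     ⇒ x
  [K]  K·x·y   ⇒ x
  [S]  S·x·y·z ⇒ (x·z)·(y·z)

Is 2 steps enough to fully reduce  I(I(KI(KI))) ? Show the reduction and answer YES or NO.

Answer: NO — after 2 steps the term is KI(KI), not yet normal

Working:
  start: I(I(KI(KI)))
  step 1: I(KI(KI))
  step 2: KI(KI)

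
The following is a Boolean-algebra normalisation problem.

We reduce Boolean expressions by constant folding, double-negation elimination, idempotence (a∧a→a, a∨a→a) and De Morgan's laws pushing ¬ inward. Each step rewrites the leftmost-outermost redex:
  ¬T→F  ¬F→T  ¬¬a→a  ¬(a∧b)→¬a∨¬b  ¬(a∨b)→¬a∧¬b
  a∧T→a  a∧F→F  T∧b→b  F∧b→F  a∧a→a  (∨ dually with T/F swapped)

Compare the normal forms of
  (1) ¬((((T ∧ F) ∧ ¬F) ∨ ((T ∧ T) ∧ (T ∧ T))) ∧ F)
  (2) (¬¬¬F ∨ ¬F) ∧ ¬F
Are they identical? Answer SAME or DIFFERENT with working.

Answer: SAME — A ⇓ T, B ⇓ T

Derivation:
Term A:
  start: ¬((((T ∧ F) ∧ ¬F) ∨ ((T ∧ T) ∧ (T ∧ T))) ∧ F)
  [1] ¬(((T ∧ F) ∧ ¬F) ∨ ((T ∧ T) ∧ (T ∧ T))) ∨ ¬F
  [2] (¬((T ∧ F) ∧ ¬F) ∧ ¬((T ∧ T) ∧ (T ∧ T))) ∨ ¬F
  [3] ((¬(T ∧ F) ∨ ¬¬F) ∧ ¬((T ∧ T) ∧ (T ∧ T))) ∨ ¬F
  [4] (((¬T ∨ ¬F) ∨ ¬¬F) ∧ ¬((T ∧ T) ∧ (T ∧ T))) ∨ ¬F
  [5] (((F ∨ ¬F) ∨ ¬¬F) ∧ ¬((T ∧ T) ∧ (T ∧ T))) ∨ ¬F
  [6] ((¬F ∨ ¬¬F) ∧ ¬((T ∧ T) ∧ (T ∧ T))) ∨ ¬F
  [7] ((T ∨ ¬¬F) ∧ ¬((T ∧ T) ∧ (T ∧ T))) ∨ ¬F
  [8] (T ∧ ¬((T ∧ T) ∧ (T ∧ T))) ∨ ¬F
  [9] ¬((T ∧ T) ∧ (T ∧ T)) ∨ ¬F
  [10] (¬(T ∧ T) ∨ ¬(T ∧ T)) ∨ ¬F
  [11] ¬(T ∧ T) ∨ ¬F
  [12] (¬T ∨ ¬T) ∨ ¬F
  [13] ¬T ∨ ¬F
  [14] F ∨ ¬F
  [15] ¬F
  [16] T

Term B:
  start: (¬¬¬F ∨ ¬F) ∧ ¬F
  [1] (¬F ∨ ¬F) ∧ ¬F
  [2] ¬F ∧ ¬F
  [3] ¬F
  [4] T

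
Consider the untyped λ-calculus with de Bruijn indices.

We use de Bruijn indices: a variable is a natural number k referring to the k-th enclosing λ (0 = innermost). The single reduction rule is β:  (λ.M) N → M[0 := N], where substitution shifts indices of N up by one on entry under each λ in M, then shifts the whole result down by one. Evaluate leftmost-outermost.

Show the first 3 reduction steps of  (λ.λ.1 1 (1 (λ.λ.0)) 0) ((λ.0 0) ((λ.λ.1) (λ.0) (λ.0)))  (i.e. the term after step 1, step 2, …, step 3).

Answer: after 3 steps: λ.(λ.λ.0) (λ.0) ((λ.λ.1) (λ.0) (λ.0)) ((λ.0 0) ((λ.λ.1) (λ.0) (λ.0))) ((λ.0 0) ((λ.λ.1) (λ.0) (λ.0)) (λ.λ.0)) 0

Derivation:
  start: (λ.λ.1 1 (1 (λ.λ.0)) 0) ((λ.0 0) ((λ.λ.1) (λ.0) (λ.0)))
  [1] λ.(λ.0 0) ((λ.λ.1) (λ.0) (λ.0)) ((λ.0 0) ((λ.λ.1) (λ.0) (λ.0))) ((λ.0 0) ((λ.λ.1) (λ.0) (λ.0)) (λ.λ.0)) 0
  [2] λ.(λ.λ.1) (λ.0) (λ.0) ((λ.λ.1) (λ.0) (λ.0)) ((λ.0 0) ((λ.λ.1) (λ.0) (λ.0))) ((λ.0 0) ((λ.λ.1) (λ.0) (λ.0)) (λ.λ.0)) 0
  [3] λ.(λ.λ.0) (λ.0) ((λ.λ.1) (λ.0) (λ.0)) ((λ.0 0) ((λ.λ.1) (λ.0) (λ.0))) ((λ.0 0) ((λ.λ.1) (λ.0) (λ.0)) (λ.λ.0)) 0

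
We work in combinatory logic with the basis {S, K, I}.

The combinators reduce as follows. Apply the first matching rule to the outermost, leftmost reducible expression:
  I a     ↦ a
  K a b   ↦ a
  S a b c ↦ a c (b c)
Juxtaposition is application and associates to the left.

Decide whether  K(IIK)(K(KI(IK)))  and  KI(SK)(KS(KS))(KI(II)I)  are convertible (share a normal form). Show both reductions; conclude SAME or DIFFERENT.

Term A:
  start: K(IIK)(K(KI(IK)))
  [1] IIK
  [2] IK
  [3] K

Term B:
  start: KI(SK)(KS(KS))(KI(II)I)
  [1] I(KS(KS))(KI(II)I)
  [2] KS(KS)(KI(II)I)
  [3] S(KI(II)I)
  [4] S(II)
  [5] SI

Answer: DIFFERENT — A ⇓ K, B ⇓ SI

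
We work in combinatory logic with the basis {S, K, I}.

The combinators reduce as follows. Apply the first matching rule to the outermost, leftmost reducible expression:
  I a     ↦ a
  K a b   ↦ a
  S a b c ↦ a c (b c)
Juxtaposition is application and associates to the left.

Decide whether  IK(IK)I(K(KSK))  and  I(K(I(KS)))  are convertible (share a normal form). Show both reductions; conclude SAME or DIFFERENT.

Answer: SAME — A ⇓ K(KS), B ⇓ K(KS)

Working:
Term A:
  start: IK(IK)I(K(KSK))
  [1] K(IK)I(K(KSK))
  [2] IK(K(KSK))
  [3] K(K(KSK))
  [4] K(KS)

Term B:
  start: I(K(I(KS)))
  [1] K(I(KS))
  [2] K(KS)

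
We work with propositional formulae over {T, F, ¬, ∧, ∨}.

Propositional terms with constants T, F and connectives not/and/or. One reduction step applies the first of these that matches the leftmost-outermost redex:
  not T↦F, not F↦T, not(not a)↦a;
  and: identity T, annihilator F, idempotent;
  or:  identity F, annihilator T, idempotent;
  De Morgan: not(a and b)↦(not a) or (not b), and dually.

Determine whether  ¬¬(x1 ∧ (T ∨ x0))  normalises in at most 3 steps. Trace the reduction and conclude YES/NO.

  start: ¬¬(x1 ∧ (T ∨ x0))
  [1] x1 ∧ (T ∨ x0)
  [2] x1 ∧ T
  [3] x1

Answer: YES — reaches normal form x1 in 3 ≤ 3 steps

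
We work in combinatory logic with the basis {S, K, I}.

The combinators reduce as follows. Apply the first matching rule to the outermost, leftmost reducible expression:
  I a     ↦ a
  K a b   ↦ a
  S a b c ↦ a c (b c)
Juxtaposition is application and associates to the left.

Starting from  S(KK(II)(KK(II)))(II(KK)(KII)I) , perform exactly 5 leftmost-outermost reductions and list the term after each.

Answer: after 5 steps: S(KK)(KI)

Derivation:
  start: S(KK(II)(KK(II)))(II(KK)(KII)I)
  step 1: S(K(KK(II)))(II(KK)(KII)I)
  step 2: S(KK)(II(KK)(KII)I)
  step 3: S(KK)(I(KK)(KII)I)
  step 4: S(KK)(KK(KII)I)
  step 5: S(KK)(KI)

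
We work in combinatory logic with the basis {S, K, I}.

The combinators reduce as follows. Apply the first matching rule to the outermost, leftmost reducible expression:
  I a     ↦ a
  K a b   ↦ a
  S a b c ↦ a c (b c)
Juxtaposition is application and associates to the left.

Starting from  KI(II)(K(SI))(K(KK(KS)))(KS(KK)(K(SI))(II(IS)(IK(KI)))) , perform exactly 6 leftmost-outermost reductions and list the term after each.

Answer: after 6 steps: SI(S(K(SI))(IS(IK(KI))))

Working:
  start: KI(II)(K(SI))(K(KK(KS)))(KS(KK)(K(SI))(II(IS)(IK(KI))))
  step 1: I(K(SI))(K(KK(KS)))(KS(KK)(K(SI))(II(IS)(IK(KI))))
  step 2: K(SI)(K(KK(KS)))(KS(KK)(K(SI))(II(IS)(IK(KI))))
  step 3: SI(KS(KK)(K(SI))(II(IS)(IK(KI))))
  step 4: SI(S(K(SI))(II(IS)(IK(KI))))
  step 5: SI(S(K(SI))(I(IS)(IK(KI))))
  step 6: SI(S(K(SI))(IS(IK(KI))))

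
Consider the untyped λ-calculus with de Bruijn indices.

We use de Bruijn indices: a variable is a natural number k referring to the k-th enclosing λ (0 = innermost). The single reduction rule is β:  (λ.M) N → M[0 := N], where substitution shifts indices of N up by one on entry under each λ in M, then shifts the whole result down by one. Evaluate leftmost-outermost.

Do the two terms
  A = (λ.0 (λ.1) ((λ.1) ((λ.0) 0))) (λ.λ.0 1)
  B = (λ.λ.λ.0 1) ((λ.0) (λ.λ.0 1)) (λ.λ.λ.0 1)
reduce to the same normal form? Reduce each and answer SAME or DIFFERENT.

Answer: SAME — A ⇓ λ.0 (λ.λ.λ.0 1), B ⇓ λ.0 (λ.λ.λ.0 1)

Derivation:
Term A:
  start: (λ.0 (λ.1) ((λ.1) ((λ.0) 0))) (λ.λ.0 1)
  step 1: (λ.λ.0 1) (λ.λ.λ.0 1) ((λ.λ.λ.0 1) ((λ.0) (λ.λ.0 1)))
  step 2: (λ.0 (λ.λ.λ.0 1)) ((λ.λ.λ.0 1) ((λ.0) (λ.λ.0 1)))
  step 3: (λ.λ.λ.0 1) ((λ.0) (λ.λ.0 1)) (λ.λ.λ.0 1)
  step 4: (λ.λ.0 1) (λ.λ.λ.0 1)
  step 5: λ.0 (λ.λ.λ.0 1)

Term B:
  start: (λ.λ.λ.0 1) ((λ.0) (λ.λ.0 1)) (λ.λ.λ.0 1)
  step 1: (λ.λ.0 1) (λ.λ.λ.0 1)
  step 2: λ.0 (λ.λ.λ.0 1)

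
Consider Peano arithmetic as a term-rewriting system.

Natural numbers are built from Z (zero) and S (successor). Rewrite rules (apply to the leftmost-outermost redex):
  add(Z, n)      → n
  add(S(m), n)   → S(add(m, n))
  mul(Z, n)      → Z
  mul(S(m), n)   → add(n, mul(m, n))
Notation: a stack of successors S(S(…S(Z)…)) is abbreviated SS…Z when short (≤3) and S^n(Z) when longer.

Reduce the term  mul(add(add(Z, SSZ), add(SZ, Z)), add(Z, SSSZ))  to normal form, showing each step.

Answer: normal form = S^9(Z)  (in 25 steps)

Working:
  start: mul(add(add(Z, SSZ), add(SZ, Z)), add(Z, SSSZ))
  [1] mul(add(SSZ, add(SZ, Z)), add(Z, SSSZ))
  [2] mul(S(add(SZ, add(SZ, Z))), add(Z, SSSZ))
  [3] add(add(Z, SSSZ), mul(add(SZ, add(SZ, Z)), add(Z, SSSZ)))
  [4] add(SSSZ, mul(add(SZ, add(SZ, Z)), add(Z, SSSZ)))
  [5] S(add(SSZ, mul(add(SZ, add(SZ, Z)), add(Z, SSSZ))))
  [6] S(S(add(SZ, mul(add(SZ, add(SZ, Z)), add(Z, SSSZ)))))
  [7] S(S(S(add(Z, mul(add(SZ, add(SZ, Z)), add(Z, SSSZ))))))
  [8] S(S(S(mul(add(SZ, add(SZ, Z)), add(Z, SSSZ)))))
  [9] S(S(S(mul(S(add(Z, add(SZ, Z))), add(Z, SSSZ)))))
  [10] S(S(S(add(add(Z, SSSZ), mul(add(Z, add(SZ, Z)), add(Z, SSSZ))))))
  [11] S(S(S(add(SSSZ, mul(add(Z, add(SZ, Z)), add(Z, SSSZ))))))
  [12] S(S(S(S(add(SSZ, mul(add(Z, add(SZ, Z)), add(Z, SSSZ)))))))
  [13] S(S(S(S(S(add(SZ, mul(add(Z, add(SZ, Z)), add(Z, SSSZ))))))))
  [14] S(S(S(S(S(S(add(Z, mul(add(Z, add(SZ, Z)), add(Z, SSSZ)))))))))
  [15] S(S(S(S(S(S(mul(add(Z, add(SZ, Z)), add(Z, SSSZ))))))))
  [16] S(S(S(S(S(S(mul(add(SZ, Z), add(Z, SSSZ))))))))
  [17] S(S(S(S(S(S(mul(S(add(Z, Z)), add(Z, SSSZ))))))))
  [18] S(S(S(S(S(S(add(add(Z, SSSZ), mul(add(Z, Z), add(Z, SSSZ)))))))))
  [19] S(S(S(S(S(S(add(SSSZ, mul(add(Z, Z), add(Z, SSSZ)))))))))
  [20] S(S(S(S(S(S(S(add(SSZ, mul(add(Z, Z), add(Z, SSSZ))))))))))
  [21] S(S(S(S(S(S(S(S(add(SZ, mul(add(Z, Z), add(Z, SSSZ)))))))))))
  [22] S(S(S(S(S(S(S(S(S(add(Z, mul(add(Z, Z), add(Z, SSSZ))))))))))))
  [23] S(S(S(S(S(S(S(S(S(mul(add(Z, Z), add(Z, SSSZ)))))))))))
  [24] S(S(S(S(S(S(S(S(S(mul(Z, add(Z, SSSZ)))))))))))
  [25] S^9(Z)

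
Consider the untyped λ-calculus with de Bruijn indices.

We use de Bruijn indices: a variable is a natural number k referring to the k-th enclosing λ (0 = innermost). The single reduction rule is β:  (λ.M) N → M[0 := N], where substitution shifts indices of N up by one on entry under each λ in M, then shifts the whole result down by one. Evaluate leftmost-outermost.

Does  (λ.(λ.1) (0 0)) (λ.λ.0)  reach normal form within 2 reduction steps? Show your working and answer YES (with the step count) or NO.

  start: (λ.(λ.1) (0 0)) (λ.λ.0)
  [1] (λ.λ.λ.0) ((λ.λ.0) (λ.λ.0))
  [2] λ.λ.0

Answer: YES — reaches normal form λ.λ.0 in 2 ≤ 2 steps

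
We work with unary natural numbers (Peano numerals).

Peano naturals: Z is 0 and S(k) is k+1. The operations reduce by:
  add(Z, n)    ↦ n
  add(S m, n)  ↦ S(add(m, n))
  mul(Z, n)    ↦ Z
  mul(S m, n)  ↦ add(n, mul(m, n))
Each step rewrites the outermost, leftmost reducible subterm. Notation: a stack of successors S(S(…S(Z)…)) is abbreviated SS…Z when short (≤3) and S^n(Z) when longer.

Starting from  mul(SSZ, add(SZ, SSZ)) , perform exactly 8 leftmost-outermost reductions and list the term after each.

Answer: after 8 steps: S(S(S(add(add(SZ, SSZ), mul(Z, add(SZ, SSZ))))))

Reduction:
  start: mul(SSZ, add(SZ, SSZ))
  [1] add(add(SZ, SSZ), mul(SZ, add(SZ, SSZ)))
  [2] add(S(add(Z, SSZ)), mul(SZ, add(SZ, SSZ)))
  [3] S(add(add(Z, SSZ), mul(SZ, add(SZ, SSZ))))
  [4] S(add(SSZ, mul(SZ, add(SZ, SSZ))))
  [5] S(S(add(SZ, mul(SZ, add(SZ, SSZ)))))
  [6] S(S(S(add(Z, mul(SZ, add(SZ, SSZ))))))
  [7] S(S(S(mul(SZ, add(SZ, SSZ)))))
  [8] S(S(S(add(add(SZ, SSZ), mul(Z, add(SZ, SSZ))))))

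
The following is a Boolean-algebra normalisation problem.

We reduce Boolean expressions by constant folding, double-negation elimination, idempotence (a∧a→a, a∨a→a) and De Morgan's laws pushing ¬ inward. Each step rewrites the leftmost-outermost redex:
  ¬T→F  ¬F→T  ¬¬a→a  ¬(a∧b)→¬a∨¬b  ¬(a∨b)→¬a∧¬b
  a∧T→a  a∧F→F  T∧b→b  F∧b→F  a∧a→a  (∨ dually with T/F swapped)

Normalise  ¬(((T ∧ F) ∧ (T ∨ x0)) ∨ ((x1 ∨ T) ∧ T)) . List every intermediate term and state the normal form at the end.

  start: ¬(((T ∧ F) ∧ (T ∨ x0)) ∨ ((x1 ∨ T) ∧ T))
  step 1: ¬((T ∧ F) ∧ (T ∨ x0)) ∧ ¬((x1 ∨ T) ∧ T)
  step 2: (¬(T ∧ F) ∨ ¬(T ∨ x0)) ∧ ¬((x1 ∨ T) ∧ T)
  step 3: ((¬T ∨ ¬F) ∨ ¬(T ∨ x0)) ∧ ¬((x1 ∨ T) ∧ T)
  step 4: ((F ∨ ¬F) ∨ ¬(T ∨ x0)) ∧ ¬((x1 ∨ T) ∧ T)
  step 5: (¬F ∨ ¬(T ∨ x0)) ∧ ¬((x1 ∨ T) ∧ T)
  step 6: (T ∨ ¬(T ∨ x0)) ∧ ¬((x1 ∨ T) ∧ T)
  step 7: T ∧ ¬((x1 ∨ T) ∧ T)
  step 8: ¬((x1 ∨ T) ∧ T)
  step 9: ¬(x1 ∨ T) ∨ ¬T
  step 10: (¬x1 ∧ ¬T) ∨ ¬T
  step 11: (¬x1 ∧ F) ∨ ¬T
  step 12: F ∨ ¬T
  step 13: ¬T
  step 14: F

Answer: normal form = F  (in 14 steps)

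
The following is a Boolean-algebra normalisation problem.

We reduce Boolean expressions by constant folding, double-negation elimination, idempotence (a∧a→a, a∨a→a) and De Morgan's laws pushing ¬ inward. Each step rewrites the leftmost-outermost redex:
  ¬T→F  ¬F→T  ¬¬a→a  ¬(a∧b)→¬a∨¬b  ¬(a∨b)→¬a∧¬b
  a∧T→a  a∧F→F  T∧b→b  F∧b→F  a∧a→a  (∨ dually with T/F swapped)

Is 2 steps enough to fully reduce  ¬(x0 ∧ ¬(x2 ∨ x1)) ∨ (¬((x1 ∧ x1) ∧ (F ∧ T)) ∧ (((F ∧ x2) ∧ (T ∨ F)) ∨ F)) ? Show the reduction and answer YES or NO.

Answer: NO — after 2 steps the term is (¬x0 ∨ (x2 ∨ x1)) ∨ (¬((x1 ∧ x1) ∧ (F ∧ T)) ∧ (((F ∧ x2) ∧ (T ∨ F)) ∨ F)), not yet normal

Reduction:
  start: ¬(x0 ∧ ¬(x2 ∨ x1)) ∨ (¬((x1 ∧ x1) ∧ (F ∧ T)) ∧ (((F ∧ x2) ∧ (T ∨ F)) ∨ F))
  [1] (¬x0 ∨ ¬¬(x2 ∨ x1)) ∨ (¬((x1 ∧ x1) ∧ (F ∧ T)) ∧ (((F ∧ x2) ∧ (T ∨ F)) ∨ F))
  [2] (¬x0 ∨ (x2 ∨ x1)) ∨ (¬((x1 ∧ x1) ∧ (F ∧ T)) ∧ (((F ∧ x2) ∧ (T ∨ F)) ∨ F))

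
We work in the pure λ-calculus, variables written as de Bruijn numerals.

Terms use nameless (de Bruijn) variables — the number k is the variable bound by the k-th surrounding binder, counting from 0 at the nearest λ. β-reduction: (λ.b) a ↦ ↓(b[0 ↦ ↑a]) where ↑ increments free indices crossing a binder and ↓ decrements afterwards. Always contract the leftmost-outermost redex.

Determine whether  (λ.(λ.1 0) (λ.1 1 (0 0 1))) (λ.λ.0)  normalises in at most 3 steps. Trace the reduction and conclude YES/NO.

Answer: YES — reaches normal form λ.0 in 3 ≤ 3 steps

Working:
  start: (λ.(λ.1 0) (λ.1 1 (0 0 1))) (λ.λ.0)
  step 1: (λ.(λ.λ.0) 0) (λ.(λ.λ.0) (λ.λ.0) (0 0 (λ.λ.0)))
  step 2: (λ.λ.0) (λ.(λ.λ.0) (λ.λ.0) (0 0 (λ.λ.0)))
  step 3: λ.0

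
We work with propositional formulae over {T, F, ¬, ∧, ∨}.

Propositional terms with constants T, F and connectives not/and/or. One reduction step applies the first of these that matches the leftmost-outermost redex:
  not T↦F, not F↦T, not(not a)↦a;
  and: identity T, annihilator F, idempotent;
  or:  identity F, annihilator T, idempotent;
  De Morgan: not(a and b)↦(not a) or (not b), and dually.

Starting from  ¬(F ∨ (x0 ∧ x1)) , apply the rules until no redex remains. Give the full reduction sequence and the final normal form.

  start: ¬(F ∨ (x0 ∧ x1))
  step 1: ¬F ∧ ¬(x0 ∧ x1)
  step 2: T ∧ ¬(x0 ∧ x1)
  step 3: ¬(x0 ∧ x1)
  step 4: ¬x0 ∨ ¬x1

Answer: normal form = ¬x0 ∨ ¬x1  (in 4 steps)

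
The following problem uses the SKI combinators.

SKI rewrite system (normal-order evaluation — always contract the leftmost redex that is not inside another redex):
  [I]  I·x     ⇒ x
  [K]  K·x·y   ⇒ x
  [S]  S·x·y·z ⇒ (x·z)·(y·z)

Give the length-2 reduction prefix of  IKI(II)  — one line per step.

  start: IKI(II)
  →1  KI(II)
  →2  I

Answer: after 2 steps: I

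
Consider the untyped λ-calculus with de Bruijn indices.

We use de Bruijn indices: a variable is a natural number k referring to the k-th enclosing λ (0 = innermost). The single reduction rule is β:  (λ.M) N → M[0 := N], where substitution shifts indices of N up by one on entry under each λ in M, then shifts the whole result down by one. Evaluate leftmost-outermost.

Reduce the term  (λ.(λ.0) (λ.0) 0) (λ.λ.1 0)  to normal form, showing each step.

  start: (λ.(λ.0) (λ.0) 0) (λ.λ.1 0)
  [1] (λ.0) (λ.0) (λ.λ.1 0)
  [2] (λ.0) (λ.λ.1 0)
  [3] λ.λ.1 0

Answer: normal form = λ.λ.1 0  (in 3 steps)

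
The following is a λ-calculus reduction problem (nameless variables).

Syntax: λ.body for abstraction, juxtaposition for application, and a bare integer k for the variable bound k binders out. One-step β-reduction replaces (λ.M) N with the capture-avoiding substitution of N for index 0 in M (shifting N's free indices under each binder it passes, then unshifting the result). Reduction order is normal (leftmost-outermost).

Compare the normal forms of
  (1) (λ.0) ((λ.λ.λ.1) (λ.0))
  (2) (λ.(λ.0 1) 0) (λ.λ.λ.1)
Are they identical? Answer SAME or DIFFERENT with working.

Answer: SAME — A ⇓ λ.λ.1, B ⇓ λ.λ.1

Working:
Term A:
  start: (λ.0) ((λ.λ.λ.1) (λ.0))
  [1] (λ.λ.λ.1) (λ.0)
  [2] λ.λ.1

Term B:
  start: (λ.(λ.0 1) 0) (λ.λ.λ.1)
  [1] (λ.0 (λ.λ.λ.1)) (λ.λ.λ.1)
  [2] (λ.λ.λ.1) (λ.λ.λ.1)
  [3] λ.λ.1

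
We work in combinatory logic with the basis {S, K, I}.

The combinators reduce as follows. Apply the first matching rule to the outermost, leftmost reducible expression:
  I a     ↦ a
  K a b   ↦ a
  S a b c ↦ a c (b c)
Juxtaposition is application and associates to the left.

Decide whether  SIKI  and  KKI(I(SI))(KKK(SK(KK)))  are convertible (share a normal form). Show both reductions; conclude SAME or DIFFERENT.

Answer: DIFFERENT — A ⇓ KI, B ⇓ SI

Reduction:
Term A:
  start: SIKI
  [1] II(KI)
  [2] I(KI)
  [3] KI

Term B:
  start: KKI(I(SI))(KKK(SK(KK)))
  [1] K(I(SI))(KKK(SK(KK)))
  [2] I(SI)
  [3] SI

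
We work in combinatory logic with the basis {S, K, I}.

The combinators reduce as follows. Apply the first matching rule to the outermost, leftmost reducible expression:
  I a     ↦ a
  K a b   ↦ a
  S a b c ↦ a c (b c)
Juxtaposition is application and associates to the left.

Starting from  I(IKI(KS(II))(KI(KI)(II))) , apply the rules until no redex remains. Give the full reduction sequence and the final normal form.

  start: I(IKI(KS(II))(KI(KI)(II)))
  →1  IKI(KS(II))(KI(KI)(II))
  →2  KI(KS(II))(KI(KI)(II))
  →3  I(KI(KI)(II))
  →4  KI(KI)(II)
  →5  I(II)
  →6  II
  →7  I

Answer: normal form = I  (in 7 steps)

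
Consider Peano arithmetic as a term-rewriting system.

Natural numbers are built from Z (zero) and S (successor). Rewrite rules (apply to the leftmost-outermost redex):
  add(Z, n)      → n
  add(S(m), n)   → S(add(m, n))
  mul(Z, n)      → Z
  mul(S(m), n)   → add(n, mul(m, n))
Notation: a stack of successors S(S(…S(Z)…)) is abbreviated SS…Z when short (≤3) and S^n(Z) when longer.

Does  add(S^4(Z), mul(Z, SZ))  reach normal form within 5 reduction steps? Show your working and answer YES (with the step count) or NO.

Answer: NO — after 5 steps the term is S(S(S(S(mul(Z, SZ))))), not yet normal

Derivation:
  start: add(S^4(Z), mul(Z, SZ))
  step 1: S(add(SSSZ, mul(Z, SZ)))
  step 2: S(S(add(SSZ, mul(Z, SZ))))
  step 3: S(S(S(add(SZ, mul(Z, SZ)))))
  step 4: S(S(S(S(add(Z, mul(Z, SZ))))))
  step 5: S(S(S(S(mul(Z, SZ)))))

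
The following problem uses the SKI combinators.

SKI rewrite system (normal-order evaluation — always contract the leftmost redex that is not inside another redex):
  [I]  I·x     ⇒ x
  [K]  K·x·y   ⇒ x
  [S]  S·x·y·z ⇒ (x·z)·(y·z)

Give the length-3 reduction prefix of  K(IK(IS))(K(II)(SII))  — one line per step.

Answer: after 3 steps: KS

Working:
  start: K(IK(IS))(K(II)(SII))
  [1] IK(IS)
  [2] K(IS)
  [3] KS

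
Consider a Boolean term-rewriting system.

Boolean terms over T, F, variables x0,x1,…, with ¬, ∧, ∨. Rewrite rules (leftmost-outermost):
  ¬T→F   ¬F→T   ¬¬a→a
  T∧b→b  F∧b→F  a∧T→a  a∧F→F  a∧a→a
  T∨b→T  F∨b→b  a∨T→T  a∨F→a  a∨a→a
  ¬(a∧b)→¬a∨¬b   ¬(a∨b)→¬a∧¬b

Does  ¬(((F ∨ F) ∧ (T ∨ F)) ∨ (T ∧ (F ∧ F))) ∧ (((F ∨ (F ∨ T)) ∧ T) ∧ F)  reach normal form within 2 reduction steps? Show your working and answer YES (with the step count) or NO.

Answer: NO — after 2 steps the term is ((¬(F ∨ F) ∨ ¬(T ∨ F)) ∧ ¬(T ∧ (F ∧ F))) ∧ (((F ∨ (F ∨ T)) ∧ T) ∧ F), not yet normal

Derivation:
  start: ¬(((F ∨ F) ∧ (T ∨ F)) ∨ (T ∧ (F ∧ F))) ∧ (((F ∨ (F ∨ T)) ∧ T) ∧ F)
  step 1: (¬((F ∨ F) ∧ (T ∨ F)) ∧ ¬(T ∧ (F ∧ F))) ∧ (((F ∨ (F ∨ T)) ∧ T) ∧ F)
  step 2: ((¬(F ∨ F) ∨ ¬(T ∨ F)) ∧ ¬(T ∧ (F ∧ F))) ∧ (((F ∨ (F ∨ T)) ∧ T) ∧ F)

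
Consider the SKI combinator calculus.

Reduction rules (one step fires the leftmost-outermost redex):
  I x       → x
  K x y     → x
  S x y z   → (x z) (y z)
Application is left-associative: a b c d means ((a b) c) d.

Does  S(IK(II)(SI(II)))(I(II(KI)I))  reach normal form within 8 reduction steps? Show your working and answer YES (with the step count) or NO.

Answer: YES — reaches normal form SII in 7 ≤ 8 steps

Reduction:
  start: S(IK(II)(SI(II)))(I(II(KI)I))
  step 1: S(K(II)(SI(II)))(I(II(KI)I))
  step 2: S(II)(I(II(KI)I))
  step 3: SI(I(II(KI)I))
  step 4: SI(II(KI)I)
  step 5: SI(I(KI)I)
  step 6: SI(KII)
  step 7: SII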